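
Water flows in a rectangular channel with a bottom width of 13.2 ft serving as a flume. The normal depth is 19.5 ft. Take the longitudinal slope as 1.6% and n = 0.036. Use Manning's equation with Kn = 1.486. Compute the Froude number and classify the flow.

subcritical

Flow area A = b·y = 13.2 × 19.5 = 257.4 ft². Wetted perimeter P = b + 2y = 13.2 + 2×19.5 = 52.2 ft.
Hydraulic radius R = A/P = 257.4/52.2 = 4.931 ft.
V = (1.486/n) R^(2/3) √S = (1.486/0.036) × 4.931^(2/3) × √0.016 = 15.13 ft/s. Hydraulic depth D_h = A/T = 257.4/13.2 = 19.5 ft.
Froude number Fr = V/√(g·D_h) = 15.13/√(32.2×19.5) = 0.604, which is less than 1, so the flow is subcritical.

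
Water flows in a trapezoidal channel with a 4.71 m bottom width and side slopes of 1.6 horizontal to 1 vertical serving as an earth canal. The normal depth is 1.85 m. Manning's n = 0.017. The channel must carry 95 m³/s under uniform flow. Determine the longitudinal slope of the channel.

S = 0.01

With bottom width b = 4.71 m and side slope z = 1.6: A = (b + zy)y = (4.71 + 1.6×1.85)×1.85 = 14.19 m²; P = b + 2y√(1+z²) = 4.71 + 2×1.85×1.887 = 11.69 m.
Hydraulic radius R = A/P = 14.19/11.69 = 1.214 m.
From Manning's equation, S = [nQ / (1 A R^(2/3))]² = [0.017 × 95 / (1 × 14.19 × 1.214^(2/3))]² = 0.01.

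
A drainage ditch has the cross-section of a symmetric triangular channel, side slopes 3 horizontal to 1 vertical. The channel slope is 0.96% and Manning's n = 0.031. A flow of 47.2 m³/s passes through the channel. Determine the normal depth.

Manning's equation rearranged: A R^(2/3) = nQ / (1·√S) = 0.031 × 47.2 / (√0.0096) = 14.93.
Trying y = 2.49 m: A R^(2/3) = 20.78 — over.
Trying y = 1.66 m: A R^(2/3) = 7.049 — short.
Trying y = 2.2 m: A R^(2/3) = 14.94 — close enough.

y_n = 2.2 m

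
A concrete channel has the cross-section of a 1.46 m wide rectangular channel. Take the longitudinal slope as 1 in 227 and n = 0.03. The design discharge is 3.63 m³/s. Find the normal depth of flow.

y_n = 1.75 m

Manning's equation rearranged: A R^(2/3) = nQ / (1·√S) = 0.03 × 3.63 / (√0.004405) = 1.641.
At y = 2.16 m: A R^(2/3) = 2.106 — high.
At y = 1.75 m: A R^(2/3) = 1.642 — matches.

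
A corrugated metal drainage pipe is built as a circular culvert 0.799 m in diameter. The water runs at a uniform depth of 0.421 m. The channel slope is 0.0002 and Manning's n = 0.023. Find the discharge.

Q = 0.0575 m³/s

For a circular section of diameter D = 0.799 m at depth y = 0.421 m, the central angle is θ = 2 arccos(1 − 2y/D) = 3.249 rad. Then A = (D²/8)(θ − sin θ) = 0.2679 m² and P = Dθ/2 = 1.298 m.
Hydraulic radius R = A/P = 0.2679/1.298 = 0.2064 m.
Manning's equation: Q = (1/n) A R^(2/3) S^(1/2) = (1/0.023) × 0.2679 × 0.2064^(2/3) × 0.0002^(1/2) = 0.0575 m³/s.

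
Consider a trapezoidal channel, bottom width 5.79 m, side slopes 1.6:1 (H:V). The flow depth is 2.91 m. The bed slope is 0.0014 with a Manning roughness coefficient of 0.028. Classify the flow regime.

With bottom width b = 5.79 m and side slope z = 1.6: A = (b + zy)y = (5.79 + 1.6×2.91)×2.91 = 30.4 m²; P = b + 2y√(1+z²) = 5.79 + 2×2.91×1.887 = 16.77 m.
Hydraulic radius R = A/P = 30.4/16.77 = 1.813 m.
V = (1/n) R^(2/3) √S = (1/0.028) × 1.813^(2/3) × √0.0014 = 1.987 m/s. Hydraulic depth D_h = A/T = 30.4/15.1 = 2.013 m.
Froude number Fr = V/√(g·D_h) = 1.987/√(9.81×2.013) = 0.447, which is less than 1, so the flow is subcritical.

subcritical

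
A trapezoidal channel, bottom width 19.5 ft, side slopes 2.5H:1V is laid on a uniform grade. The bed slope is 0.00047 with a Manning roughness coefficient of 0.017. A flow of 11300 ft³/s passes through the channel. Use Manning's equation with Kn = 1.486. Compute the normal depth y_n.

y_n = 18.8 ft

Manning's equation rearranged: A R^(2/3) = nQ / (1.486·√S) = 0.017 × 11300 / (1.486 × √0.00047) = 5963.
Trying y = 21.3 ft: A R^(2/3) = 7916 — high.
Trying y = 14.6 ft: A R^(2/3) = 3360 — low.
Trying y = 18.8 ft: A R^(2/3) = 5939 — ≈ 5963.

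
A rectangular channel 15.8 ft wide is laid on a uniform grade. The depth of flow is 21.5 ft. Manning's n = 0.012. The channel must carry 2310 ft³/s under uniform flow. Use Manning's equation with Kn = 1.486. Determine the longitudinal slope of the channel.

S = 0.000291

Flow area A = b·y = 15.8 × 21.5 = 339.7 ft². Wetted perimeter P = b + 2y = 15.8 + 2×21.5 = 58.8 ft.
Hydraulic radius R = A/P = 339.7/58.8 = 5.777 ft.
From Manning's equation, S = [nQ / (1.486 A R^(2/3))]² = [0.012 × 2310 / (1.486 × 339.7 × 5.777^(2/3))]² = 0.000291.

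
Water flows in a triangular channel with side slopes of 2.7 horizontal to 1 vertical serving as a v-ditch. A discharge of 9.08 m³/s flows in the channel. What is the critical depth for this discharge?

At critical depth, Q² T / (g A³) = 1, i.e. A³/T = Q²/g = 9.08²/9.81 = 8.404.
At y = 1.34 m: A³/T = 15.75 — over.
At y = 1.18 m: A³/T = 8.339 — ≈ 8.404.

y_c = 1.18 m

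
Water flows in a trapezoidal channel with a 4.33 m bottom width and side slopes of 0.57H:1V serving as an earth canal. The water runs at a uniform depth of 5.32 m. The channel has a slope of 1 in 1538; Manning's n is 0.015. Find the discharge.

With bottom width b = 4.33 m and side slope z = 0.57: A = (b + zy)y = (4.33 + 0.57×5.32)×5.32 = 39.17 m²; P = b + 2y√(1+z²) = 4.33 + 2×5.32×1.151 = 16.58 m.
Hydraulic radius R = A/P = 39.17/16.58 = 2.363 m.
Manning's equation: Q = (1/n) A R^(2/3) S^(1/2) = (1/0.015) × 39.17 × 2.363^(2/3) × 0.0006502^(1/2) = 118 m³/s.

Q = 118 m³/s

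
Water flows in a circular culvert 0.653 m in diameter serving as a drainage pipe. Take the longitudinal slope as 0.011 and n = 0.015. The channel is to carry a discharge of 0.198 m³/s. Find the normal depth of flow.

Manning's equation rearranged: A R^(2/3) = nQ / (1·√S) = 0.015 × 0.198 / (√0.011) = 0.02832.
Try y = 0.201 m: A R^(2/3) = 0.02059 — short.
Try y = 0.265 m: A R^(2/3) = 0.03461 — over.
Try y = 0.238 m: A R^(2/3) = 0.02838 — close enough.

y_n = 0.238 m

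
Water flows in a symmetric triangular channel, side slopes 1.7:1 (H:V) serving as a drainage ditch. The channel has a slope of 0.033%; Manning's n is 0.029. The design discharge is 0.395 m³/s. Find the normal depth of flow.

y_n = 0.851 m

Manning's equation rearranged: A R^(2/3) = nQ / (1·√S) = 0.029 × 0.395 / (√0.00033) = 0.6306.
Trying y = 1.07 m: A R^(2/3) = 1.162 — high.
Trying y = 0.608 m: A R^(2/3) = 0.2573 — low.
Trying y = 0.851 m: A R^(2/3) = 0.6308 — close enough.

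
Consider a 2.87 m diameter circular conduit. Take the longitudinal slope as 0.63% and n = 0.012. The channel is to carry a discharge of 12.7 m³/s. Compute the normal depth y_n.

Manning's equation rearranged: A R^(2/3) = nQ / (1·√S) = 0.012 × 12.7 / (√0.0063) = 1.92.
Trying y = 0.837 m: A R^(2/3) = 0.9612 — too small.
Trying y = 1.36 m: A R^(2/3) = 2.364 — too large.
Trying y = 1.21 m: A R^(2/3) = 1.922 — ≈ 1.92.

y_n = 1.21 m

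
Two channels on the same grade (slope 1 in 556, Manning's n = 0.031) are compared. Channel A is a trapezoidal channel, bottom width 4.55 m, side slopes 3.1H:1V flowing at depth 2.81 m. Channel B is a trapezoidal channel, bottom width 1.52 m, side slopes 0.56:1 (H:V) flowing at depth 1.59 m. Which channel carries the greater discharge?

channel A

Channel A: With bottom width b = 4.55 m and side slope z = 3.1: A = (b + zy)y = (4.55 + 3.1×2.81)×2.81 = 37.26 m²; P = b + 2y√(1+z²) = 4.55 + 2×2.81×3.257 = 22.86 m. Hydraulic radius R = A/P = 37.26/22.86 = 1.63 m. Q_A = (1/0.031)·37.26·1.63^(2/3)·√0.001799 = 70.62 m³/s.
Channel B: With bottom width b = 1.52 m and side slope z = 0.56: A = (b + zy)y = (1.52 + 0.56×1.59)×1.59 = 3.833 m²; P = b + 2y√(1+z²) = 1.52 + 2×1.59×1.146 = 5.165 m. Hydraulic radius R = A/P = 3.833/5.165 = 0.7421 m. Q_B = (1/0.031)·3.833·0.7421^(2/3)·√0.001799 = 4.298 m³/s.
Q_A = 70.62 m³/s vs Q_B = 4.298 m³/s, so channel A carries more.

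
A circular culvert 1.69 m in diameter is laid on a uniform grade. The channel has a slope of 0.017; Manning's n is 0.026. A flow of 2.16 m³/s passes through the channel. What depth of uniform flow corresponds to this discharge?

y_n = 0.68 m

Manning's equation rearranged: A R^(2/3) = nQ / (1·√S) = 0.026 × 2.16 / (√0.017) = 0.4307.
At y = 0.567 m: A R^(2/3) = 0.3065 — low.
At y = 0.811 m: A R^(2/3) = 0.5886 — high.
At y = 0.68 m: A R^(2/3) = 0.4302 — ≈ 0.4307.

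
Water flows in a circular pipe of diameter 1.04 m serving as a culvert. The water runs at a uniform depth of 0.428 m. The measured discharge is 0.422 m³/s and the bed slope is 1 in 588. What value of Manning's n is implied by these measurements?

For a circular section of diameter D = 1.04 m at depth y = 0.428 m, the central angle is θ = 2 arccos(1 − 2y/D) = 2.786 rad. Then A = (D²/8)(θ − sin θ) = 0.3296 m² and P = Dθ/2 = 1.449 m.
Hydraulic radius R = A/P = 0.3296/1.449 = 0.2275 m.
Rearranging Manning's equation: n = (1/Q) A R^(2/3) S^(1/2) = (1/0.422) × 0.3296 × 0.2275^(2/3) × √0.001701 = 0.012.

n = 0.012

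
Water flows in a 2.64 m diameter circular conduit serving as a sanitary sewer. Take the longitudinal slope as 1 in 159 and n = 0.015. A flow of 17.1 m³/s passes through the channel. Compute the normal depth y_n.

Manning's equation rearranged: A R^(2/3) = nQ / (1·√S) = 0.015 × 17.1 / (√0.006289) = 3.234.
At y = 2.17 m: A R^(2/3) = 4.16 — high.
At y = 1.75 m: A R^(2/3) = 3.227 — close enough.

y_n = 1.75 m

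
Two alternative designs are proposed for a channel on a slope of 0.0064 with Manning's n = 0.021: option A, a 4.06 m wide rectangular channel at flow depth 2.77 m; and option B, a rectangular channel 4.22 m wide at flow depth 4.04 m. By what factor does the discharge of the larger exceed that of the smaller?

1.7

Channel A: Flow area A = b·y = 4.06 × 2.77 = 11.25 m². Wetted perimeter P = b + 2y = 4.06 + 2×2.77 = 9.6 m. Hydraulic radius R = A/P = 11.25/9.6 = 1.171 m. Q_A = (1/0.021)·11.25·1.171^(2/3)·√0.0064 = 47.61 m³/s.
Channel B: Flow area A = b·y = 4.22 × 4.04 = 17.05 m². Wetted perimeter P = b + 2y = 4.22 + 2×4.04 = 12.3 m. Hydraulic radius R = A/P = 17.05/12.3 = 1.386 m. Q_B = (1/0.021)·17.05·1.386^(2/3)·√0.0064 = 80.74 m³/s.
The larger discharge is 80.74 m³/s and the smaller is 47.61 m³/s; the ratio is 1.7.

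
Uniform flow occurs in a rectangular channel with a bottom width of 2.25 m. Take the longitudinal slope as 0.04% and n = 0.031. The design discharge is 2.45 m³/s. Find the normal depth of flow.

y_n = 2.08 m

Manning's equation rearranged: A R^(2/3) = nQ / (1·√S) = 0.031 × 2.45 / (√0.0004) = 3.798.
At y = 2.63 m: A R^(2/3) = 5.048 — over.
At y = 1.79 m: A R^(2/3) = 3.147 — short.
At y = 2.08 m: A R^(2/3) = 3.795 — ≈ 3.798.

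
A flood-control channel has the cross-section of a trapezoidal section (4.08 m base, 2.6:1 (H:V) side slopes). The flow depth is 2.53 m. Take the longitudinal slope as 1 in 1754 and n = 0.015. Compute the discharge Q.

With bottom width b = 4.08 m and side slope z = 2.6: A = (b + zy)y = (4.08 + 2.6×2.53)×2.53 = 26.96 m²; P = b + 2y√(1+z²) = 4.08 + 2×2.53×2.786 = 18.18 m.
Hydraulic radius R = A/P = 26.96/18.18 = 1.484 m.
Manning's equation: Q = (1/n) A R^(2/3) S^(1/2) = (1/0.015) × 26.96 × 1.484^(2/3) × 0.0005701^(1/2) = 55.8 m³/s.

Q = 55.8 m³/s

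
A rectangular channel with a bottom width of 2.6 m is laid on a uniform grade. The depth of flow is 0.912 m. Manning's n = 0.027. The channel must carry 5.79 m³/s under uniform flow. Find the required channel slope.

Flow area A = b·y = 2.6 × 0.912 = 2.371 m². Wetted perimeter P = b + 2y = 2.6 + 2×0.912 = 4.424 m.
Hydraulic radius R = A/P = 2.371/4.424 = 0.536 m.
From Manning's equation, S = [nQ / (1 A R^(2/3))]² = [0.027 × 5.79 / (1 × 2.371 × 0.536^(2/3))]² = 0.00998.

S = 0.00998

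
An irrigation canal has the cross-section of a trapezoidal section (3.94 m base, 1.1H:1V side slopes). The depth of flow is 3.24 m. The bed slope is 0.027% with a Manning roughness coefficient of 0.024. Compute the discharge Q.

With bottom width b = 3.94 m and side slope z = 1.1: A = (b + zy)y = (3.94 + 1.1×3.24)×3.24 = 24.31 m²; P = b + 2y√(1+z²) = 3.94 + 2×3.24×1.487 = 13.57 m.
Hydraulic radius R = A/P = 24.31/13.57 = 1.791 m.
Manning's equation: Q = (1/n) A R^(2/3) S^(1/2) = (1/0.024) × 24.31 × 1.791^(2/3) × 0.00027^(1/2) = 24.6 m³/s.

Q = 24.6 m³/s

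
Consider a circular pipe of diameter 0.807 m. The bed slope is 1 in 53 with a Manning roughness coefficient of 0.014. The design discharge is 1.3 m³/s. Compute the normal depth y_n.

y_n = 0.523 m

Manning's equation rearranged: A R^(2/3) = nQ / (1·√S) = 0.014 × 1.3 / (√0.01887) = 0.1325.
At y = 0.415 m: A R^(2/3) = 0.09224 — short.
At y = 0.666 m: A R^(2/3) = 0.177 — over.
At y = 0.523 m: A R^(2/3) = 0.1325 — matches.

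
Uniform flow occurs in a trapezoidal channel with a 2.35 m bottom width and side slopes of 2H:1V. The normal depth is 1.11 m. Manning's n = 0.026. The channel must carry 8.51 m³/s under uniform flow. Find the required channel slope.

With bottom width b = 2.35 m and side slope z = 2: A = (b + zy)y = (2.35 + 2×1.11)×1.11 = 5.073 m²; P = b + 2y√(1+z²) = 2.35 + 2×1.11×2.236 = 7.314 m.
Hydraulic radius R = A/P = 5.073/7.314 = 0.6936 m.
From Manning's equation, S = [nQ / (1 A R^(2/3))]² = [0.026 × 8.51 / (1 × 5.073 × 0.6936^(2/3))]² = 0.0031.

S = 0.0031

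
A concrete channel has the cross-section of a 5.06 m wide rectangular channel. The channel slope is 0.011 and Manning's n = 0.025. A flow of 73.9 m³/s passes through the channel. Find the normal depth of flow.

Manning's equation rearranged: A R^(2/3) = nQ / (1·√S) = 0.025 × 73.9 / (√0.011) = 17.62.
Try y = 2.3 m: A R^(2/3) = 13.18 — too small.
Try y = 2.86 m: A R^(2/3) = 17.61 — close enough.

y_n = 2.86 m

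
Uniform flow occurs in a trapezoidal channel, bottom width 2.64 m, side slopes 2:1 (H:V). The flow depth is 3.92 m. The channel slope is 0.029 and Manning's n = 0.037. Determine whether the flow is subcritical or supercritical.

supercritical

With bottom width b = 2.64 m and side slope z = 2: A = (b + zy)y = (2.64 + 2×3.92)×3.92 = 41.08 m²; P = b + 2y√(1+z²) = 2.64 + 2×3.92×2.236 = 20.17 m.
Hydraulic radius R = A/P = 41.08/20.17 = 2.037 m.
V = (1/n) R^(2/3) √S = (1/0.037) × 2.037^(2/3) × √0.029 = 7.395 m/s. Hydraulic depth D_h = A/T = 41.08/18.32 = 2.242 m.
Froude number Fr = V/√(g·D_h) = 7.395/√(9.81×2.242) = 1.58, which is greater than 1, so the flow is supercritical.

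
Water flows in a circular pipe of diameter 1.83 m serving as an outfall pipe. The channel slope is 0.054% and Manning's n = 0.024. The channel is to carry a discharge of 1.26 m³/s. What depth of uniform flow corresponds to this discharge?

Manning's equation rearranged: A R^(2/3) = nQ / (1·√S) = 0.024 × 1.26 / (√0.00054) = 1.301.
Trying y = 1.39 m: A R^(2/3) = 1.445 — over.
Trying y = 1.28 m: A R^(2/3) = 1.306 — ≈ 1.301.

y_n = 1.28 m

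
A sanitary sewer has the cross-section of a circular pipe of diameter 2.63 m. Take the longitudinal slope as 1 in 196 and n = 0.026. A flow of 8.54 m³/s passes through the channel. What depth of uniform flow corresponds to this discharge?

Manning's equation rearranged: A R^(2/3) = nQ / (1·√S) = 0.026 × 8.54 / (√0.005102) = 3.109.
Trying y = 1.37 m: A R^(2/3) = 2.2 — too small.
Trying y = 2.16 m: A R^(2/3) = 4.115 — too large.
Trying y = 1.71 m: A R^(2/3) = 3.108 — close enough.

y_n = 1.71 m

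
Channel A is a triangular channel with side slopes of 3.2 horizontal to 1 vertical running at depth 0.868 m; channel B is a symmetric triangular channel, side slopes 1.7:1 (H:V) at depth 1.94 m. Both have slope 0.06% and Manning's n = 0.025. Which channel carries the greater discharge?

Channel A: For a triangular section with side slope z = 3.2: A = zy² = 3.2×0.868² = 2.411 m²; P = 2y√(1+z²) = 2×0.868×3.353 = 5.82 m. Hydraulic radius R = A/P = 2.411/5.82 = 0.4142 m. Q_A = (1/0.025)·2.411·0.4142^(2/3)·√0.0006 = 1.313 m³/s.
Channel B: For a triangular section with side slope z = 1.7: A = zy² = 1.7×1.94² = 6.398 m²; P = 2y√(1+z²) = 2×1.94×1.972 = 7.653 m. Hydraulic radius R = A/P = 6.398/7.653 = 0.8361 m. Q_B = (1/0.025)·6.398·0.8361^(2/3)·√0.0006 = 5.564 m³/s.
Q_A = 1.313 m³/s vs Q_B = 5.564 m³/s, so channel B carries more.

channel B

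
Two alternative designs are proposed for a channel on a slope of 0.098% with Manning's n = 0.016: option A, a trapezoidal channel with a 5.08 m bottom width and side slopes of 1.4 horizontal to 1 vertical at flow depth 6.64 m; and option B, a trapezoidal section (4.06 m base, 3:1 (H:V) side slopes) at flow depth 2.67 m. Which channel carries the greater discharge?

channel A

Channel A: With bottom width b = 5.08 m and side slope z = 1.4: A = (b + zy)y = (5.08 + 1.4×6.64)×6.64 = 95.46 m²; P = b + 2y√(1+z²) = 5.08 + 2×6.64×1.72 = 27.93 m. Hydraulic radius R = A/P = 95.46/27.93 = 3.418 m. Q_A = (1/0.016)·95.46·3.418^(2/3)·√0.00098 = 423.8 m³/s.
Channel B: With bottom width b = 4.06 m and side slope z = 3: A = (b + zy)y = (4.06 + 3×2.67)×2.67 = 32.23 m²; P = b + 2y√(1+z²) = 4.06 + 2×2.67×3.162 = 20.95 m. Hydraulic radius R = A/P = 32.23/20.95 = 1.539 m. Q_B = (1/0.016)·32.23·1.539^(2/3)·√0.00098 = 84.03 m³/s.
Q_A = 423.8 m³/s vs Q_B = 84.03 m³/s, so channel A carries more.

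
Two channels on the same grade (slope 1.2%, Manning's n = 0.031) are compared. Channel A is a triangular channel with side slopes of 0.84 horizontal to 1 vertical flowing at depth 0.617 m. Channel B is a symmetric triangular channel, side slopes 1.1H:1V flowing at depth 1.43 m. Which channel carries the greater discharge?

channel B

Channel A: For a triangular section with side slope z = 0.84: A = zy² = 0.84×0.617² = 0.3198 m²; P = 2y√(1+z²) = 2×0.617×1.306 = 1.612 m. Hydraulic radius R = A/P = 0.3198/1.612 = 0.1984 m. Q_A = (1/0.031)·0.3198·0.1984^(2/3)·√0.012 = 0.3844 m³/s.
Channel B: For a triangular section with side slope z = 1.1: A = zy² = 1.1×1.43² = 2.249 m²; P = 2y√(1+z²) = 2×1.43×1.487 = 4.252 m. Hydraulic radius R = A/P = 2.249/4.252 = 0.5291 m. Q_B = (1/0.031)·2.249·0.5291^(2/3)·√0.012 = 5.2 m³/s.
Q_A = 0.3844 m³/s vs Q_B = 5.2 m³/s, so channel B carries more.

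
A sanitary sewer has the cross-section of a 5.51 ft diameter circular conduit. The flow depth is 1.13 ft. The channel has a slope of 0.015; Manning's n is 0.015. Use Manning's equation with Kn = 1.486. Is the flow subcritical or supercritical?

supercritical

For a circular section of diameter D = 5.51 ft at depth y = 1.13 ft, the central angle is θ = 2 arccos(1 − 2y/D) = 1.88 rad. Then A = (D²/8)(θ − sin θ) = 3.519 ft² and P = Dθ/2 = 5.179 ft.
Hydraulic radius R = A/P = 3.519/5.179 = 0.6795 ft.
V = (1.486/n) R^(2/3) √S = (1.486/0.015) × 0.6795^(2/3) × √0.015 = 9.377 ft/s. Hydraulic depth D_h = A/T = 3.519/4.449 = 0.7909 ft.
Froude number Fr = V/√(g·D_h) = 9.377/√(32.2×0.7909) = 1.86, which is greater than 1, so the flow is supercritical.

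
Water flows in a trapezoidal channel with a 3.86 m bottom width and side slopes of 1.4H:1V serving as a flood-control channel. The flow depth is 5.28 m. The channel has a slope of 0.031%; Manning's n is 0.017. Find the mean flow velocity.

V = 2.01 m/s

With bottom width b = 3.86 m and side slope z = 1.4: A = (b + zy)y = (3.86 + 1.4×5.28)×5.28 = 59.41 m²; P = b + 2y√(1+z²) = 3.86 + 2×5.28×1.72 = 22.03 m.
Hydraulic radius R = A/P = 59.41/22.03 = 2.697 m.
From Manning's equation, V = (1/n) R^(2/3) S^(1/2) = (1/0.017) × 2.697^(2/3) × 0.00031^(1/2) = 2.01 m/s.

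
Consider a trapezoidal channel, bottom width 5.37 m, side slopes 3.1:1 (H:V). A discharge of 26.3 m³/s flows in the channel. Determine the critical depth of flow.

y_c = 1.09 m

At critical depth, Q² T / (g A³) = 1, i.e. A³/T = Q²/g = 26.3²/9.81 = 70.51.
Try y = 1.31 m: A³/T = 139.8 — high.
Try y = 0.907 m: A³/T = 37.17 — low.
Try y = 1.09 m: A³/T = 71.51 — ≈ 70.51.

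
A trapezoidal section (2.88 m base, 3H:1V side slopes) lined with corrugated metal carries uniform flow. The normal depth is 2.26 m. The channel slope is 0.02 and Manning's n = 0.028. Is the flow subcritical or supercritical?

With bottom width b = 2.88 m and side slope z = 3: A = (b + zy)y = (2.88 + 3×2.26)×2.26 = 21.83 m²; P = b + 2y√(1+z²) = 2.88 + 2×2.26×3.162 = 17.17 m.
Hydraulic radius R = A/P = 21.83/17.17 = 1.271 m.
V = (1/n) R^(2/3) √S = (1/0.028) × 1.271^(2/3) × √0.02 = 5.927 m/s. Hydraulic depth D_h = A/T = 21.83/16.44 = 1.328 m.
Froude number Fr = V/√(g·D_h) = 5.927/√(9.81×1.328) = 1.64, which is greater than 1, so the flow is supercritical.

supercritical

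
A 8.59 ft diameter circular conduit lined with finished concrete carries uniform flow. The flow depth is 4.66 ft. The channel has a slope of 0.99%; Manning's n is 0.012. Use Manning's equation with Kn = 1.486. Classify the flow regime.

For a circular section of diameter D = 8.59 ft at depth y = 4.66 ft, the central angle is θ = 2 arccos(1 − 2y/D) = 3.312 rad. Then A = (D²/8)(θ − sin θ) = 32.11 ft² and P = Dθ/2 = 14.22 ft.
Hydraulic radius R = A/P = 32.11/14.22 = 2.257 ft.
V = (1.486/n) R^(2/3) √S = (1.486/0.012) × 2.257^(2/3) × √0.0099 = 21.2 ft/s. Hydraulic depth D_h = A/T = 32.11/8.559 = 3.751 ft.
Froude number Fr = V/√(g·D_h) = 21.2/√(32.2×3.751) = 1.93, which is greater than 1, so the flow is supercritical.

supercritical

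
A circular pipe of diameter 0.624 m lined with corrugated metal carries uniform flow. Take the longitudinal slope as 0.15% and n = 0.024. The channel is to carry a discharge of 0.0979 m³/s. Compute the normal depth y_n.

y_n = 0.379 m

Manning's equation rearranged: A R^(2/3) = nQ / (1·√S) = 0.024 × 0.0979 / (√0.0015) = 0.06067.
Trying y = 0.311 m: A R^(2/3) = 0.04407 — too small.
Trying y = 0.481 m: A R^(2/3) = 0.08335 — too large.
Trying y = 0.379 m: A R^(2/3) = 0.06066 — close enough.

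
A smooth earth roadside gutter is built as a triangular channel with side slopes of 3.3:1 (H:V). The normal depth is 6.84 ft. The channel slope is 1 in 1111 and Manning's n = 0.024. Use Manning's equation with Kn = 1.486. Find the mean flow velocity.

V = 4.09 ft/s

For a triangular section with side slope z = 3.3: A = zy² = 3.3×6.84² = 154.4 ft²; P = 2y√(1+z²) = 2×6.84×3.448 = 47.17 ft.
Hydraulic radius R = A/P = 154.4/47.17 = 3.273 ft.
From Manning's equation, V = (1.486/n) R^(2/3) S^(1/2) = (1.486/0.024) × 3.273^(2/3) × 0.0009001^(1/2) = 4.09 ft/s.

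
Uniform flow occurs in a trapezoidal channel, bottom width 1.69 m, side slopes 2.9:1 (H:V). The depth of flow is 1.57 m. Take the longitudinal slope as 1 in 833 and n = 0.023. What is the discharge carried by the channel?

With bottom width b = 1.69 m and side slope z = 2.9: A = (b + zy)y = (1.69 + 2.9×1.57)×1.57 = 9.802 m²; P = b + 2y√(1+z²) = 1.69 + 2×1.57×3.068 = 11.32 m.
Hydraulic radius R = A/P = 9.802/11.32 = 0.8657 m.
Manning's equation: Q = (1/n) A R^(2/3) S^(1/2) = (1/0.023) × 9.802 × 0.8657^(2/3) × 0.0012^(1/2) = 13.4 m³/s.

Q = 13.4 m³/s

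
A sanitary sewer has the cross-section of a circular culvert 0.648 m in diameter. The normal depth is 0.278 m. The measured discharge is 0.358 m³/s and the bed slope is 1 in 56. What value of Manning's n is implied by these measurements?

n = 0.014

For a circular section of diameter D = 0.648 m at depth y = 0.278 m, the central angle is θ = 2 arccos(1 − 2y/D) = 2.857 rad. Then A = (D²/8)(θ − sin θ) = 0.1352 m² and P = Dθ/2 = 0.9256 m.
Hydraulic radius R = A/P = 0.1352/0.9256 = 0.1461 m.
Rearranging Manning's equation: n = (1/Q) A R^(2/3) S^(1/2) = (1/0.358) × 0.1352 × 0.1461^(2/3) × √0.01786 = 0.014.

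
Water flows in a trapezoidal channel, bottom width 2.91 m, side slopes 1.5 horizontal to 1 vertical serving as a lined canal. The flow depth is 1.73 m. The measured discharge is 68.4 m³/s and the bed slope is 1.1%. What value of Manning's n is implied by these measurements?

n = 0.015

With bottom width b = 2.91 m and side slope z = 1.5: A = (b + zy)y = (2.91 + 1.5×1.73)×1.73 = 9.524 m²; P = b + 2y√(1+z²) = 2.91 + 2×1.73×1.803 = 9.148 m.
Hydraulic radius R = A/P = 9.524/9.148 = 1.041 m.
Rearranging Manning's equation: n = (1/Q) A R^(2/3) S^(1/2) = (1/68.4) × 9.524 × 1.041^(2/3) × √0.011 = 0.015.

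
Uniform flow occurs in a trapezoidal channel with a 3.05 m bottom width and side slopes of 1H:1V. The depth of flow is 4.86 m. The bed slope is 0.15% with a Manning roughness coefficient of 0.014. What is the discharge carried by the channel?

With bottom width b = 3.05 m and side slope z = 1: A = (b + zy)y = (3.05 + 1×4.86)×4.86 = 38.44 m²; P = b + 2y√(1+z²) = 3.05 + 2×4.86×1.414 = 16.8 m.
Hydraulic radius R = A/P = 38.44/16.8 = 2.289 m.
Manning's equation: Q = (1/n) A R^(2/3) S^(1/2) = (1/0.014) × 38.44 × 2.289^(2/3) × 0.0015^(1/2) = 185 m³/s.

Q = 185 m³/s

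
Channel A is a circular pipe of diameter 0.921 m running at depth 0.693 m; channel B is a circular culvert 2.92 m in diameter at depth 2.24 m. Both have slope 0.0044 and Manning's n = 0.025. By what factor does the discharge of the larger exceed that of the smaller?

22.2

Channel A: For a circular section of diameter D = 0.921 m at depth y = 0.693 m, the central angle is θ = 2 arccos(1 − 2y/D) = 4.2 rad. Then A = (D²/8)(θ − sin θ) = 0.5378 m² and P = Dθ/2 = 1.934 m. Hydraulic radius R = A/P = 0.5378/1.934 = 0.278 m. Q_A = (1/0.025)·0.5378·0.278^(2/3)·√0.0044 = 0.6078 m³/s.
Channel B: For a circular section of diameter D = 2.92 m at depth y = 2.24 m, the central angle is θ = 2 arccos(1 − 2y/D) = 4.269 rad. Then A = (D²/8)(θ − sin θ) = 5.512 m² and P = Dθ/2 = 6.232 m. Hydraulic radius R = A/P = 5.512/6.232 = 0.8845 m. Q_B = (1/0.025)·5.512·0.8845^(2/3)·√0.0044 = 13.48 m³/s.
The larger discharge is 13.48 m³/s and the smaller is 0.6078 m³/s; the ratio is 22.2.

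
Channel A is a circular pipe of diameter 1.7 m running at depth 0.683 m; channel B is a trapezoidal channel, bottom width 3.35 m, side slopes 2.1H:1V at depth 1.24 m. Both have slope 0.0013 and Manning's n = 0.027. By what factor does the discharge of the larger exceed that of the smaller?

14.7

Channel A: For a circular section of diameter D = 1.7 m at depth y = 0.683 m, the central angle is θ = 2 arccos(1 − 2y/D) = 2.746 rad. Then A = (D²/8)(θ − sin θ) = 0.8528 m² and P = Dθ/2 = 2.334 m. Hydraulic radius R = A/P = 0.8528/2.334 = 0.3654 m. Q_A = (1/0.027)·0.8528·0.3654^(2/3)·√0.0013 = 0.5821 m³/s.
Channel B: With bottom width b = 3.35 m and side slope z = 2.1: A = (b + zy)y = (3.35 + 2.1×1.24)×1.24 = 7.383 m²; P = b + 2y√(1+z²) = 3.35 + 2×1.24×2.326 = 9.118 m. Hydraulic radius R = A/P = 7.383/9.118 = 0.8097 m. Q_B = (1/0.027)·7.383·0.8097^(2/3)·√0.0013 = 8.565 m³/s.
The larger discharge is 8.565 m³/s and the smaller is 0.5821 m³/s; the ratio is 14.7.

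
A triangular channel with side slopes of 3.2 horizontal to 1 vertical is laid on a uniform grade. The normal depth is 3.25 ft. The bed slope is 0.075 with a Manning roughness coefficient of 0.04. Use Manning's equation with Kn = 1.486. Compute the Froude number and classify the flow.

For a triangular section with side slope z = 3.2: A = zy² = 3.2×3.25² = 33.8 ft²; P = 2y√(1+z²) = 2×3.25×3.353 = 21.79 ft.
Hydraulic radius R = A/P = 33.8/21.79 = 1.551 ft.
V = (1.486/n) R^(2/3) √S = (1.486/0.04) × 1.551^(2/3) × √0.075 = 13.63 ft/s. Hydraulic depth D_h = A/T = 33.8/20.8 = 1.625 ft.
Froude number Fr = V/√(g·D_h) = 13.63/√(32.2×1.625) = 1.88, which is greater than 1, so the flow is supercritical.

supercritical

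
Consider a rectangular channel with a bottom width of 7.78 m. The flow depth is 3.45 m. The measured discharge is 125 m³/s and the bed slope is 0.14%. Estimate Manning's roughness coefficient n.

n = 0.012

Flow area A = b·y = 7.78 × 3.45 = 26.84 m². Wetted perimeter P = b + 2y = 7.78 + 2×3.45 = 14.68 m.
Hydraulic radius R = A/P = 26.84/14.68 = 1.828 m.
Rearranging Manning's equation: n = (1/Q) A R^(2/3) S^(1/2) = (1/125) × 26.84 × 1.828^(2/3) × √0.0014 = 0.012.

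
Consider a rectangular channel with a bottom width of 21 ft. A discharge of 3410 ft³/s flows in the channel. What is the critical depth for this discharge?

y_c = 9.36 ft

For a rectangular channel, critical depth y_c = (q²/g)^(1/3) where q = Q/b = 3410/21 = 162.4 ft²/s.
So y_c = (162.4²/32.2)^(1/3) = 9.36 ft.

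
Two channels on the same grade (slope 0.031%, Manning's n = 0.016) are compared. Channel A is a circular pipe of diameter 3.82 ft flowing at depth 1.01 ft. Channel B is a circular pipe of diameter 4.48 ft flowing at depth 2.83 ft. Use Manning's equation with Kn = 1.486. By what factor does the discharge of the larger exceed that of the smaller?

Channel A: For a circular section of diameter D = 3.82 ft at depth y = 1.01 ft, the central angle is θ = 2 arccos(1 − 2y/D) = 2.16 rad. Then A = (D²/8)(θ − sin θ) = 2.424 ft² and P = Dθ/2 = 4.126 ft. Hydraulic radius R = A/P = 2.424/4.126 = 0.5875 ft. Q_A = (1.486/0.016)·2.424·0.5875^(2/3)·√0.00031 = 2.781 ft³/s.
Channel B: For a circular section of diameter D = 4.48 ft at depth y = 2.83 ft, the central angle is θ = 2 arccos(1 − 2y/D) = 3.675 rad. Then A = (D²/8)(θ − sin θ) = 10.49 ft² and P = Dθ/2 = 8.231 ft. Hydraulic radius R = A/P = 10.49/8.231 = 1.275 ft. Q_B = (1.486/0.016)·10.49·1.275^(2/3)·√0.00031 = 20.18 ft³/s.
The larger discharge is 20.18 ft³/s and the smaller is 2.781 ft³/s; the ratio is 7.26.

7.26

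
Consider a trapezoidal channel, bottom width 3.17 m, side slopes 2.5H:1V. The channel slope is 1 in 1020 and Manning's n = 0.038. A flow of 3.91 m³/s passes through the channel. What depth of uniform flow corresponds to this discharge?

Manning's equation rearranged: A R^(2/3) = nQ / (1·√S) = 0.038 × 3.91 / (√0.0009804) = 4.745.
At y = 1.33 m: A R^(2/3) = 7.666 — high.
At y = 0.814 m: A R^(2/3) = 2.882 — low.
At y = 1.05 m: A R^(2/3) = 4.749 — close enough.

y_n = 1.05 m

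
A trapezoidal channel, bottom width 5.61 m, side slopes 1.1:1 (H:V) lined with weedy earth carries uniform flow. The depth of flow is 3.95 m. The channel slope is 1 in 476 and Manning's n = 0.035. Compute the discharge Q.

With bottom width b = 5.61 m and side slope z = 1.1: A = (b + zy)y = (5.61 + 1.1×3.95)×3.95 = 39.32 m²; P = b + 2y√(1+z²) = 5.61 + 2×3.95×1.487 = 17.35 m.
Hydraulic radius R = A/P = 39.32/17.35 = 2.266 m.
Manning's equation: Q = (1/n) A R^(2/3) S^(1/2) = (1/0.035) × 39.32 × 2.266^(2/3) × 0.002101^(1/2) = 88.8 m³/s.

Q = 88.8 m³/s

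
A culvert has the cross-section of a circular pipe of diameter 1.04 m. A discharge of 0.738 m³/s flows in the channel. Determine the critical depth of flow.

y_c = 0.483 m

At critical depth, Q² T / (g A³) = 1, i.e. A³/T = Q²/g = 0.738²/9.81 = 0.05552.
Try y = 0.531 m: A³/T = 0.07981 — too large.
Try y = 0.414 m: A³/T = 0.03078 — too small.
Try y = 0.483 m: A³/T = 0.05557 — close enough.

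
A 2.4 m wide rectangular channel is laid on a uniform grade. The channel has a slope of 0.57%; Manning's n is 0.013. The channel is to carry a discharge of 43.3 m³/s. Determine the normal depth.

y_n = 3.37 m

Manning's equation rearranged: A R^(2/3) = nQ / (1·√S) = 0.013 × 43.3 / (√0.0057) = 7.456.
Try y = 3.73 m: A R^(2/3) = 8.394 — over.
Try y = 2.45 m: A R^(2/3) = 5.09 — short.
Try y = 3.37 m: A R^(2/3) = 7.455 — matches.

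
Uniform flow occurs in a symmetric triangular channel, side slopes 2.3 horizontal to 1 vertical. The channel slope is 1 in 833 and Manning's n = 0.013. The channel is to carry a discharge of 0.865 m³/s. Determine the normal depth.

y_n = 0.583 m

Manning's equation rearranged: A R^(2/3) = nQ / (1·√S) = 0.013 × 0.865 / (√0.0012) = 0.3246.
At y = 0.631 m: A R^(2/3) = 0.4006 — high.
At y = 0.416 m: A R^(2/3) = 0.1319 — low.
At y = 0.583 m: A R^(2/3) = 0.3244 — close enough.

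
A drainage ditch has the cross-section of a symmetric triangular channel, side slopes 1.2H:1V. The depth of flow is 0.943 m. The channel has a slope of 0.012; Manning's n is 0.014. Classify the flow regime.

supercritical

For a triangular section with side slope z = 1.2: A = zy² = 1.2×0.943² = 1.067 m²; P = 2y√(1+z²) = 2×0.943×1.562 = 2.946 m.
Hydraulic radius R = A/P = 1.067/2.946 = 0.3622 m.
V = (1/n) R^(2/3) √S = (1/0.014) × 0.3622^(2/3) × √0.012 = 3.976 m/s. Hydraulic depth D_h = A/T = 1.067/2.263 = 0.4715 m.
Froude number Fr = V/√(g·D_h) = 3.976/√(9.81×0.4715) = 1.85, which is greater than 1, so the flow is supercritical.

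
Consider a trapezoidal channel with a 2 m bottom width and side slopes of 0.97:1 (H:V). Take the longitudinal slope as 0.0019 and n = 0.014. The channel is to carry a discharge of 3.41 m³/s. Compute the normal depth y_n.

Manning's equation rearranged: A R^(2/3) = nQ / (1·√S) = 0.014 × 3.41 / (√0.0019) = 1.095.
Try y = 0.79 m: A R^(2/3) = 1.413 — too large.
Try y = 0.509 m: A R^(2/3) = 0.6558 — too small.
Try y = 0.684 m: A R^(2/3) = 1.096 — ≈ 1.095.

y_n = 0.684 m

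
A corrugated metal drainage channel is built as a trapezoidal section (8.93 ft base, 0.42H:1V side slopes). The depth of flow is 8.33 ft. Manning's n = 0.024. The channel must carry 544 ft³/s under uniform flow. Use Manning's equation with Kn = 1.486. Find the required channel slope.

With bottom width b = 8.93 ft and side slope z = 0.42: A = (b + zy)y = (8.93 + 0.42×8.33)×8.33 = 103.5 ft²; P = b + 2y√(1+z²) = 8.93 + 2×8.33×1.085 = 27 ft.
Hydraulic radius R = A/P = 103.5/27 = 3.834 ft.
From Manning's equation, S = [nQ / (1.486 A R^(2/3))]² = [0.024 × 544 / (1.486 × 103.5 × 3.834^(2/3))]² = 0.0012.

S = 0.0012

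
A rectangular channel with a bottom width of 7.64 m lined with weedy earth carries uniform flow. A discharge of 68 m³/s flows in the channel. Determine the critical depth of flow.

y_c = 2.01 m

For a rectangular channel, critical depth y_c = (q²/g)^(1/3) where q = Q/b = 68/7.64 = 8.901 m²/s.
So y_c = (8.901²/9.81)^(1/3) = 2.01 m.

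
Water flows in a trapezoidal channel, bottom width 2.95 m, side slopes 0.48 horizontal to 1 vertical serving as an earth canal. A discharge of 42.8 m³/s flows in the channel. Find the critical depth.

At critical depth, Q² T / (g A³) = 1, i.e. A³/T = Q²/g = 42.8²/9.81 = 186.7.
Trying y = 2.71 m: A³/T = 275.4 — too large.
Trying y = 2.42 m: A³/T = 186.8 — matches.

y_c = 2.42 m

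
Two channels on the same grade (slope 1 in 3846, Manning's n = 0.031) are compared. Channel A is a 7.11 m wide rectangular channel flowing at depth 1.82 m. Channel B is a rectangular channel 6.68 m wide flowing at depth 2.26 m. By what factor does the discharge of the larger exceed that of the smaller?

1.26

Channel A: Flow area A = b·y = 7.11 × 1.82 = 12.94 m². Wetted perimeter P = b + 2y = 7.11 + 2×1.82 = 10.75 m. Hydraulic radius R = A/P = 12.94/10.75 = 1.204 m. Q_A = (1/0.031)·12.94·1.204^(2/3)·√0.00026 = 7.617 m³/s.
Channel B: Flow area A = b·y = 6.68 × 2.26 = 15.1 m². Wetted perimeter P = b + 2y = 6.68 + 2×2.26 = 11.2 m. Hydraulic radius R = A/P = 15.1/11.2 = 1.348 m. Q_B = (1/0.031)·15.1·1.348^(2/3)·√0.00026 = 9.582 m³/s.
The larger discharge is 9.582 m³/s and the smaller is 7.617 m³/s; the ratio is 1.26.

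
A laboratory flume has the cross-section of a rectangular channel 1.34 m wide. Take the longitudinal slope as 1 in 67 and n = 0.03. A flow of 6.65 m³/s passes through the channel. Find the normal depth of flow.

Manning's equation rearranged: A R^(2/3) = nQ / (1·√S) = 0.03 × 6.65 / (√0.01493) = 1.633.
Try y = 1.51 m: A R^(2/3) = 1.213 — too small.
Try y = 2.41 m: A R^(2/3) = 2.1 — too large.
Try y = 1.94 m: A R^(2/3) = 1.633 — ≈ 1.633.

y_n = 1.94 m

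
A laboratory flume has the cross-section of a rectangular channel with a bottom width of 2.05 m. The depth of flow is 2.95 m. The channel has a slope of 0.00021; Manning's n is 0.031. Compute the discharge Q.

Q = 2.36 m³/s

Flow area A = b·y = 2.05 × 2.95 = 6.047 m². Wetted perimeter P = b + 2y = 2.05 + 2×2.95 = 7.95 m.
Hydraulic radius R = A/P = 6.047/7.95 = 0.7607 m.
Manning's equation: Q = (1/n) A R^(2/3) S^(1/2) = (1/0.031) × 6.047 × 0.7607^(2/3) × 0.00021^(1/2) = 2.36 m³/s.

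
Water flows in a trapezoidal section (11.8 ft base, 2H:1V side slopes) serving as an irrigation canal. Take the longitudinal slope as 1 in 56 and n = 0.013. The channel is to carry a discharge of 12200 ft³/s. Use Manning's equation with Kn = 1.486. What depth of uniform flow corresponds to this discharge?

y_n = 8.99 ft

Manning's equation rearranged: A R^(2/3) = nQ / (1.486·√S) = 0.013 × 12200 / (1.486 × √0.01786) = 798.7.
Trying y = 6.2 ft: A R^(2/3) = 365.1 — low.
Trying y = 10.9 ft: A R^(2/3) = 1216 — high.
Trying y = 8.99 ft: A R^(2/3) = 798.2 — matches.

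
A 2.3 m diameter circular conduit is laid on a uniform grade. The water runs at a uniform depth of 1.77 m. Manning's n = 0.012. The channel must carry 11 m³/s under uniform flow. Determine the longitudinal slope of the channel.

For a circular section of diameter D = 2.3 m at depth y = 1.77 m, the central angle is θ = 2 arccos(1 − 2y/D) = 4.28 rad. Then A = (D²/8)(θ − sin θ) = 3.431 m² and P = Dθ/2 = 4.922 m.
Hydraulic radius R = A/P = 3.431/4.922 = 0.697 m.
From Manning's equation, S = [nQ / (1 A R^(2/3))]² = [0.012 × 11 / (1 × 3.431 × 0.697^(2/3))]² = 0.0024.

S = 0.0024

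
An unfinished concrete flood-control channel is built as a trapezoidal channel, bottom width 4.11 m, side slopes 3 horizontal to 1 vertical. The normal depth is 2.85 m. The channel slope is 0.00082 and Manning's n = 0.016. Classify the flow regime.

With bottom width b = 4.11 m and side slope z = 3: A = (b + zy)y = (4.11 + 3×2.85)×2.85 = 36.08 m²; P = b + 2y√(1+z²) = 4.11 + 2×2.85×3.162 = 22.13 m.
Hydraulic radius R = A/P = 36.08/22.13 = 1.63 m.
V = (1/n) R^(2/3) √S = (1/0.016) × 1.63^(2/3) × √0.00082 = 2.479 m/s. Hydraulic depth D_h = A/T = 36.08/21.21 = 1.701 m.
Froude number Fr = V/√(g·D_h) = 2.479/√(9.81×1.701) = 0.607, which is less than 1, so the flow is subcritical.

subcritical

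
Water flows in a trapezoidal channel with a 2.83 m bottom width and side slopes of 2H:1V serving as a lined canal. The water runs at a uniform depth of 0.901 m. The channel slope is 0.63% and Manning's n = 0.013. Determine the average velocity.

With bottom width b = 2.83 m and side slope z = 2: A = (b + zy)y = (2.83 + 2×0.901)×0.901 = 4.173 m²; P = b + 2y√(1+z²) = 2.83 + 2×0.901×2.236 = 6.859 m.
Hydraulic radius R = A/P = 4.173/6.859 = 0.6084 m.
From Manning's equation, V = (1/n) R^(2/3) S^(1/2) = (1/0.013) × 0.6084^(2/3) × 0.0063^(1/2) = 4.38 m/s.

V = 4.38 m/s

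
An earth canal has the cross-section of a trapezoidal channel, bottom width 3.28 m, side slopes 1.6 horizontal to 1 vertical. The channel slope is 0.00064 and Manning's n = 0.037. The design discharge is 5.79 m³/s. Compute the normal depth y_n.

Manning's equation rearranged: A R^(2/3) = nQ / (1·√S) = 0.037 × 5.79 / (√0.00064) = 8.468.
At y = 1.84 m: A R^(2/3) = 12.35 — high.
At y = 1.16 m: A R^(2/3) = 5.04 — low.
At y = 1.52 m: A R^(2/3) = 8.467 — close enough.

y_n = 1.52 m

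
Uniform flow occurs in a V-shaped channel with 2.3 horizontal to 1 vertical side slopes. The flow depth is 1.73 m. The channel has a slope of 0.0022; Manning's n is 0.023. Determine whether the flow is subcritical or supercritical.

For a triangular section with side slope z = 2.3: A = zy² = 2.3×1.73² = 6.884 m²; P = 2y√(1+z²) = 2×1.73×2.508 = 8.678 m.
Hydraulic radius R = A/P = 6.884/8.678 = 0.7933 m.
V = (1/n) R^(2/3) √S = (1/0.023) × 0.7933^(2/3) × √0.0022 = 1.748 m/s. Hydraulic depth D_h = A/T = 6.884/7.958 = 0.865 m.
Froude number Fr = V/√(g·D_h) = 1.748/√(9.81×0.865) = 0.6, which is less than 1, so the flow is subcritical.

subcritical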